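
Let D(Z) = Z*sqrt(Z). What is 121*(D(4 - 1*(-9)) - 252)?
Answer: -30492 + 1573*sqrt(13) ≈ -24820.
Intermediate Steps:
D(Z) = Z**(3/2)
121*(D(4 - 1*(-9)) - 252) = 121*((4 - 1*(-9))**(3/2) - 252) = 121*((4 + 9)**(3/2) - 252) = 121*(13**(3/2) - 252) = 121*(13*sqrt(13) - 252) = 121*(-252 + 13*sqrt(13)) = -30492 + 1573*sqrt(13)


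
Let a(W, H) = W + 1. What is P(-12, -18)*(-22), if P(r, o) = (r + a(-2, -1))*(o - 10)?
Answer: -8008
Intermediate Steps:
a(W, H) = 1 + W
P(r, o) = (-1 + r)*(-10 + o) (P(r, o) = (r + (1 - 2))*(o - 10) = (r - 1)*(-10 + o) = (-1 + r)*(-10 + o))
P(-12, -18)*(-22) = (10 - 1*(-18) - 10*(-12) - 18*(-12))*(-22) = (10 + 18 + 120 + 216)*(-22) = 364*(-22) = -8008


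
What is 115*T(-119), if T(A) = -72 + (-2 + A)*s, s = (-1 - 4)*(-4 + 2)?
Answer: -147430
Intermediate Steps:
s = 10 (s = -5*(-2) = 10)
T(A) = -92 + 10*A (T(A) = -72 + (-2 + A)*10 = -72 + (-20 + 10*A) = -92 + 10*A)
115*T(-119) = 115*(-92 + 10*(-119)) = 115*(-92 - 1190) = 115*(-1282) = -147430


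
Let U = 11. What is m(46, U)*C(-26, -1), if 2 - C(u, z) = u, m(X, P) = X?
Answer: 1288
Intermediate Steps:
C(u, z) = 2 - u
m(46, U)*C(-26, -1) = 46*(2 - 1*(-26)) = 46*(2 + 26) = 46*28 = 1288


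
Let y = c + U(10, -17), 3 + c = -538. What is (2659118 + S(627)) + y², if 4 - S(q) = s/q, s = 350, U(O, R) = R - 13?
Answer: 1871696851/627 ≈ 2.9852e+6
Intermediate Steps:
c = -541 (c = -3 - 538 = -541)
U(O, R) = -13 + R
S(q) = 4 - 350/q
y = -571 (y = -541 + (-13 - 17) = -541 - 30 = -571)
(2659118 + S(627)) + y² = (2659118 + (4 - 350/627)) + (-571)² = (2659118 + (4 - 350*1/627)) + 326041 = (2659118 + (4 - 350/627)) + 326041 = (2659118 + 2158/627) + 326041 = 1667269144/627 + 326041 = 1871696851/627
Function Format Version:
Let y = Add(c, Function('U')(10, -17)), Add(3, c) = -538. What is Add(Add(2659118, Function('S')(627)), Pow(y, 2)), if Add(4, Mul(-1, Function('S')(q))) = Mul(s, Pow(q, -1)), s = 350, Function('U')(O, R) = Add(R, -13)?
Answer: Rational(1871696851, 627) ≈ 2.9852e+6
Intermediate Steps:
c = -541 (c = Add(-3, -538) = -541)
Function('U')(O, R) = Add(-13, R)
Function('S')(q) = Add(4, Mul(-350, Pow(q, -1))) (Function('S')(q) = Add(4, Mul(-1, Mul(350, Pow(q, -1)))) = Add(4, Mul(-350, Pow(q, -1))))
y = -571 (y = Add(-541, Add(-13, -17)) = Add(-541, -30) = -571)
Add(Add(2659118, Function('S')(627)), Pow(y, 2)) = Add(Add(2659118, Add(4, Mul(-350, Pow(627, -1)))), Pow(-571, 2)) = Add(Add(2659118, Add(4, Mul(-350, Rational(1, 627)))), 326041) = Add(Add(2659118, Add(4, Rational(-350, 627))), 326041) = Add(Add(2659118, Rational(2158, 627)), 326041) = Add(Rational(1667269144, 627), 326041) = Rational(1871696851, 627)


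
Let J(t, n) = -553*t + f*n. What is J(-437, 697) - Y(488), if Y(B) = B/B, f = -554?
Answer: -144478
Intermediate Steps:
Y(B) = 1
J(t, n) = -554*n - 553*t (J(t, n) = -553*t - 554*n = -554*n - 553*t)
J(-437, 697) - Y(488) = (-554*697 - 553*(-437)) - 1*1 = (-386138 + 241661) - 1 = -144477 - 1 = -144478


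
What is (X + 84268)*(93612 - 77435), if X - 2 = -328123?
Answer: -3944809981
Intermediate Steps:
X = -328121 (X = 2 - 328123 = -328121)
(X + 84268)*(93612 - 77435) = (-328121 + 84268)*(93612 - 77435) = -243853*16177 = -3944809981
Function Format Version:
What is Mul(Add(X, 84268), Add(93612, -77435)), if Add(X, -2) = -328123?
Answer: -3944809981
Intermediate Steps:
X = -328121 (X = Add(2, -328123) = -328121)
Mul(Add(X, 84268), Add(93612, -77435)) = Mul(Add(-328121, 84268), Add(93612, -77435)) = Mul(-243853, 16177) = -3944809981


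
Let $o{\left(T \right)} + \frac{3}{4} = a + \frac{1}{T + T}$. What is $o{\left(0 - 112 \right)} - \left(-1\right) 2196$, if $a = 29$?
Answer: $\frac{498231}{224} \approx 2224.2$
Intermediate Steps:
$o{\left(T \right)} = \frac{113}{4} + \frac{1}{2 T}$ ($o{\left(T \right)} = - \frac{3}{4} + \left(29 + \frac{1}{T + T}\right) = - \frac{3}{4} + \left(29 + \frac{1}{2 T}\right) = \frac{113}{4} + \frac{1}{2 T}$)
$o{\left(0 - 112 \right)} - \left(-1\right) 2196 = \frac{2 + 113 \left(0 - 112\right)}{4 \left(0 - 112\right)} - \left(-1\right) 2196 = \frac{2 + 113 \left(-112\right)}{4 \left(-112\right)} - -2196 = \frac{1}{4} \left(- \frac{1}{112}\right) \left(2 - 12656\right) + 2196 = \frac{1}{4} \left(- \frac{1}{112}\right) \left(-12654\right) + 2196 = \frac{6327}{224} + 2196 = \frac{498231}{224}$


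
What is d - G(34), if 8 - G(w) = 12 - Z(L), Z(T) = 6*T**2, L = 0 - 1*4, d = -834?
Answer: -926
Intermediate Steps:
L = -4 (L = 0 - 4 = -4)
G(w) = 92 (G(w) = 8 - (12 - 6*(-4)**2) = 8 - (12 - 6*16) = 8 - (12 - 1*96) = 8 - (12 - 96) = 8 - 1*(-84) = 8 + 84 = 92)
d - G(34) = -834 - 1*92 = -834 - 92 = -926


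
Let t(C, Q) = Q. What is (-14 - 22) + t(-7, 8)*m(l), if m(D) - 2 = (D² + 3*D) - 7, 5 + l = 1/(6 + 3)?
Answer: -172/81 ≈ -2.1235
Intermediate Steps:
l = -44/9 (l = -5 + 1/(6 + 3) = -5 + 1/9 = -5 + ⅑ = -44/9 ≈ -4.8889)
m(D) = -5 + D² + 3*D (m(D) = 2 + ((D² + 3*D) - 7) = 2 + (-7 + D² + 3*D) = -5 + D² + 3*D)
(-14 - 22) + t(-7, 8)*m(l) = (-14 - 22) + 8*(-5 + (-44/9)² + 3*(-44/9)) = -36 + 8*(-5 + 1936/81 - 44/3) = -36 + 8*(343/81) = -36 + 2744/81 = -172/81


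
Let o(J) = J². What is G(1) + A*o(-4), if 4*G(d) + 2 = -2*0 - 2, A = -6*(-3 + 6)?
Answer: -289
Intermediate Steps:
A = -18 (A = -6*3 = -18)
G(d) = -1 (G(d) = -½ + (-2*0 - 2)/4 = -½ + (0 - 2)/4 = -½ + (¼)*(-2) = -½ - ½ = -1)
G(1) + A*o(-4) = -1 - 18*(-4)² = -1 - 18*16 = -1 - 288 = -289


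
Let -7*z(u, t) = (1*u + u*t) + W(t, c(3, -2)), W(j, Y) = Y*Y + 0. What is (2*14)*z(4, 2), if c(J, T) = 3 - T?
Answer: -148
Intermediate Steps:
W(j, Y) = Y² (W(j, Y) = Y² + 0 = Y²)
z(u, t) = -25/7 - u/7 - t*u/7 (z(u, t) = -((1*u + u*t) + (3 - 1*(-2))²)/7 = -((u + t*u) + (3 + 2)²)/7 = -((u + t*u) + 5²)/7 = -((u + t*u) + 25)/7 = -(25 + u + t*u)/7 = -25/7 - u/7 - t*u/7)
(2*14)*z(4, 2) = (2*14)*(-25/7 - ⅐*4 - ⅐*2*4) = 28*(-25/7 - 4/7 - 8/7) = 28*(-37/7) = -148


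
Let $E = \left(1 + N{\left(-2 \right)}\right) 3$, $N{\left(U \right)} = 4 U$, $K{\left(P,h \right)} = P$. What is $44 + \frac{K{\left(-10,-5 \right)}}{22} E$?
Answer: $\frac{589}{11} \approx 53.545$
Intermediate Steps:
$E = -21$ ($E = \left(1 + 4 \left(-2\right)\right) 3 = \left(1 - 8\right) 3 = \left(-7\right) 3 = -21$)
$44 + \frac{K{\left(-10,-5 \right)}}{22} E = 44 + - \frac{10}{22} \left(-21\right) = 44 + \left(-10\right) \frac{1}{22} \left(-21\right) = 44 - - \frac{105}{11} = 44 + \frac{105}{11} = \frac{589}{11}$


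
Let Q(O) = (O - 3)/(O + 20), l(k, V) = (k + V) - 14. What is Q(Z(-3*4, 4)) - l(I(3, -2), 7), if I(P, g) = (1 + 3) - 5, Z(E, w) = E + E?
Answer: 59/4 ≈ 14.750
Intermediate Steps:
Z(E, w) = 2*E
I(P, g) = -1 (I(P, g) = 4 - 5 = -1)
l(k, V) = -14 + V + k (l(k, V) = (V + k) - 14 = -14 + V + k)
Q(O) = (-3 + O)/(20 + O)
Q(Z(-3*4, 4)) - l(I(3, -2), 7) = (-3 + 2*(-3*4))/(20 + 2*(-3*4)) - (-14 + 7 - 1) = (-3 + 2*(-12))/(20 + 2*(-12)) - 1*(-8) = (-3 - 24)/(20 - 24) + 8 = -27/(-4) + 8 = -¼*(-27) + 8 = 27/4 + 8 = 59/4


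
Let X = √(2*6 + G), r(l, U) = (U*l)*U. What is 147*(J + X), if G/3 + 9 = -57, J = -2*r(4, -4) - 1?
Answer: -18963 + 147*I*√186 ≈ -18963.0 + 2004.8*I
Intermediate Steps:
r(l, U) = l*U²
J = -129 (J = -8*(-4)² - 1 = -8*16 - 1 = -2*64 - 1 = -128 - 1 = -129)
G = -198 (G = -27 + 3*(-57) = -27 - 171 = -198)
X = I*√186 (X = √(2*6 - 198) = √(12 - 198) = √(-186) = I*√186 ≈ 13.638*I)
147*(J + X) = 147*(-129 + I*√186) = -18963 + 147*I*√186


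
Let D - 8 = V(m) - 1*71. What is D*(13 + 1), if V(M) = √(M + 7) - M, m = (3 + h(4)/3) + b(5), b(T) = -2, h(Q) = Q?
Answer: -2744/3 + 28*√21/3 ≈ -871.90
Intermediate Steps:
m = 7/3 (m = (3 + 4/3) - 2 = 13/3 - 2 = 7/3 ≈ 2.3333)
V(M) = √(7 + M) - M
D = -196/3 + 2*√21/3 (D = 8 + ((√(7 + 7/3) - 1*7/3) - 1*71) = 8 + ((√(28/3) - 7/3) - 71) = 8 + ((2*√21/3 - 7/3) - 71) = 8 + ((-7/3 + 2*√21/3) - 71) = 8 + (-220/3 + 2*√21/3) = -196/3 + 2*√21/3 ≈ -62.278)
D*(13 + 1) = (-196/3 + 2*√21/3)*(13 + 1) = (-196/3 + 2*√21/3)*14 = -2744/3 + 28*√21/3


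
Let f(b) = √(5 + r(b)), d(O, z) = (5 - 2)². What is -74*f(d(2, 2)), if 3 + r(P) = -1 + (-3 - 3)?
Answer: -74*I*√5 ≈ -165.47*I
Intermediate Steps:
r(P) = -10 (r(P) = -3 + (-1 + (-3 - 3)) = -3 + (-1 - 6) = -3 - 7 = -10)
d(O, z) = 9 (d(O, z) = 3² = 9)
f(b) = I*√5 (f(b) = √(5 - 10) = √(-5) = I*√5)
-74*f(d(2, 2)) = -74*I*√5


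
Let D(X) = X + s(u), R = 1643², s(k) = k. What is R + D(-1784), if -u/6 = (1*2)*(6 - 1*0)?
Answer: 2697593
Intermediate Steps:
u = -72 (u = -6*1*2*(6 - 1*0) = -12*(6 + 0) = -12*6 = -6*12 = -72)
R = 2699449
D(X) = -72 + X (D(X) = X - 72 = -72 + X)
R + D(-1784) = 2699449 + (-72 - 1784) = 2699449 - 1856 = 2697593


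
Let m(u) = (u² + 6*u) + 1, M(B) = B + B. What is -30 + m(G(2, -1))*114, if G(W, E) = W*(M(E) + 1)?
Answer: -828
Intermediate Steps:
M(B) = 2*B
G(W, E) = W*(1 + 2*E) (G(W, E) = W*(2*E + 1) = W*(1 + 2*E))
m(u) = 1 + u² + 6*u
-30 + m(G(2, -1))*114 = -30 + (1 + (2*(1 + 2*(-1)))² + 6*(2*(1 + 2*(-1))))*114 = -30 + (1 + (2*(1 - 2))² + 6*(2*(1 - 2)))*114 = -30 + (1 + (2*(-1))² + 6*(2*(-1)))*114 = -30 + (1 + (-2)² + 6*(-2))*114 = -30 + (1 + 4 - 12)*114 = -30 - 7*114 = -30 - 798 = -828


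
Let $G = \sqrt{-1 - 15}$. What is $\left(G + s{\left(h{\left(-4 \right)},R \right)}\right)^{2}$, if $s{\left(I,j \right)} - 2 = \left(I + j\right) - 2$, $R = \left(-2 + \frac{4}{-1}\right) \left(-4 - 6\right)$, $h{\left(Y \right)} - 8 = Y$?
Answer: $4080 + 512 i \approx 4080.0 + 512.0 i$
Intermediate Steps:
$h{\left(Y \right)} = 8 + Y$
$G = 4 i$ ($G = \sqrt{-16} = 4 i \approx 4.0 i$)
$R = 60$ ($R = \left(-2 + 4 \left(-1\right)\right) \left(-10\right) = \left(-2 - 4\right) \left(-10\right) = \left(-6\right) \left(-10\right) = 60$)
$s{\left(I,j \right)} = I + j$ ($s{\left(I,j \right)} = 2 - \left(2 - I - j\right) = 2 + \left(-2 + I + j\right) = I + j$)
$\left(G + s{\left(h{\left(-4 \right)},R \right)}\right)^{2} = \left(4 i + \left(\left(8 - 4\right) + 60\right)\right)^{2} = \left(4 i + \left(4 + 60\right)\right)^{2} = \left(4 i + 64\right)^{2} = \left(64 + 4 i\right)^{2}$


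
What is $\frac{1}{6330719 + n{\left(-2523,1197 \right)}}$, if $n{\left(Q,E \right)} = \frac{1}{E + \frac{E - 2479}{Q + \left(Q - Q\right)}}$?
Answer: $\frac{3021313}{19127083616570} \approx 1.5796 \cdot 10^{-7}$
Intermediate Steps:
$n{\left(Q,E \right)} = \frac{1}{E + \frac{-2479 + E}{Q}}$ ($n{\left(Q,E \right)} = \frac{1}{E + \frac{-2479 + E}{Q + 0}} = \frac{1}{E + \frac{-2479 + E}{Q}}$)
$\frac{1}{6330719 + n{\left(-2523,1197 \right)}} = \frac{1}{6330719 - \frac{2523}{-2479 + 1197 + 1197 \left(-2523\right)}} = \frac{1}{6330719 - \frac{2523}{-2479 + 1197 - 3020031}} = \frac{1}{6330719 - \frac{2523}{-3021313}} = \frac{1}{6330719 - - \frac{2523}{3021313}} = \frac{1}{6330719 + \frac{2523}{3021313}} = \frac{1}{\frac{19127083616570}{3021313}} = \frac{3021313}{19127083616570}$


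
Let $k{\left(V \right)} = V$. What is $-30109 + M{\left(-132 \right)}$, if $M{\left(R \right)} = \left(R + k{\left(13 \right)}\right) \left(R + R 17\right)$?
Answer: $252635$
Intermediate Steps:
$M{\left(R \right)} = 18 R \left(13 + R\right)$ ($M{\left(R \right)} = \left(R + 13\right) \left(R + R 17\right) = \left(13 + R\right) \left(R + 17 R\right) = \left(13 + R\right) 18 R = 18 R \left(13 + R\right)$)
$-30109 + M{\left(-132 \right)} = -30109 + 18 \left(-132\right) \left(13 - 132\right) = -30109 + 18 \left(-132\right) \left(-119\right) = -30109 + 282744 = 252635$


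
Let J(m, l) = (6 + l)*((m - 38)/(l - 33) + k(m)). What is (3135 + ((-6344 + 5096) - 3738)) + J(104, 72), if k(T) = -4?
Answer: -2031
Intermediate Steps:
J(m, l) = (-4 + (-38 + m)/(-33 + l))*(6 + l) (J(m, l) = (6 + l)*((m - 38)/(l - 33) - 4) = (6 + l)*((-38 + m)/(-33 + l) - 4) = (6 + l)*(-4 + (-38 + m)/(-33 + l)) = (-4 + (-38 + m)/(-33 + l))*(6 + l))
(3135 + ((-6344 + 5096) - 3738)) + J(104, 72) = (3135 + ((-6344 + 5096) - 3738)) + (564 - 4*72**2 + 6*104 + 70*72 + 72*104)/(-33 + 72) = (3135 + (-1248 - 3738)) + (564 - 4*5184 + 624 + 5040 + 7488)/39 = (3135 - 4986) + (564 - 20736 + 624 + 5040 + 7488)/39 = -1851 + (1/39)*(-7020) = -1851 - 180 = -2031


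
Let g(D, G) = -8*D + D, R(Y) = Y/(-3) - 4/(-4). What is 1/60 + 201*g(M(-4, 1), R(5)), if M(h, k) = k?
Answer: -84419/60 ≈ -1407.0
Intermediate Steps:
R(Y) = 1 - Y/3 (R(Y) = Y*(-1/3) - 4*(-1/4) = -Y/3 + 1 = 1 - Y/3)
g(D, G) = -7*D
1/60 + 201*g(M(-4, 1), R(5)) = 1/60 + 201*(-7*1) = 1/60 + 201*(-7) = 1/60 - 1407 = -84419/60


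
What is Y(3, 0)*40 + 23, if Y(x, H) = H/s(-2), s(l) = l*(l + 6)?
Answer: 23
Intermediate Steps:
s(l) = l*(6 + l)
Y(x, H) = -H/8 (Y(x, H) = H/((-2*(6 - 2))) = H/((-2*4)) = H/(-8) = H*(-1/8) = -H/8)
Y(3, 0)*40 + 23 = -1/8*0*40 + 23 = 0*40 + 23 = 0 + 23 = 23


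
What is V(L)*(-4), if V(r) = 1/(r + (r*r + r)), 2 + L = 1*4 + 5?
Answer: -4/63 ≈ -0.063492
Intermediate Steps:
L = 7 (L = -2 + (1*4 + 5) = -2 + (4 + 5) = -2 + 9 = 7)
V(r) = 1/(r**2 + 2*r) (V(r) = 1/(r + (r**2 + r)) = 1/(r + (r + r**2)) = 1/(r**2 + 2*r))
V(L)*(-4) = (1/(7*(2 + 7)))*(-4) = ((1/7)/9)*(-4) = ((1/7)*(1/9))*(-4) = (1/63)*(-4) = -4/63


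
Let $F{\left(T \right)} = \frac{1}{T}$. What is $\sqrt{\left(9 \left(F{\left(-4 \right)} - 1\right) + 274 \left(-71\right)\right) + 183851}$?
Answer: $\frac{\sqrt{657543}}{2} \approx 405.45$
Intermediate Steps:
$\sqrt{\left(9 \left(F{\left(-4 \right)} - 1\right) + 274 \left(-71\right)\right) + 183851} = \sqrt{\left(9 \left(\frac{1}{-4} - 1\right) + 274 \left(-71\right)\right) + 183851} = \sqrt{\left(9 \left(- \frac{1}{4} - 1\right) - 19454\right) + 183851} = \sqrt{\left(9 \left(- \frac{5}{4}\right) - 19454\right) + 183851} = \sqrt{\left(- \frac{45}{4} - 19454\right) + 183851} = \sqrt{- \frac{77861}{4} + 183851} = \sqrt{\frac{657543}{4}} = \frac{\sqrt{657543}}{2}$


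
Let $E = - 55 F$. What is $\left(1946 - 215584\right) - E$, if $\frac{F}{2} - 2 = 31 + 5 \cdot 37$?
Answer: $-189658$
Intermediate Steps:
$F = 436$ ($F = 4 + 2 \left(31 + 5 \cdot 37\right) = 4 + 2 \left(31 + 185\right) = 4 + 2 \cdot 216 = 4 + 432 = 436$)
$E = -23980$ ($E = \left(-55\right) 436 = -23980$)
$\left(1946 - 215584\right) - E = \left(1946 - 215584\right) - -23980 = \left(1946 - 215584\right) + 23980 = -213638 + 23980 = -189658$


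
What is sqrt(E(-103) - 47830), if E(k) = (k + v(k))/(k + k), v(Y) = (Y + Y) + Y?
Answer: 2*I*sqrt(11957) ≈ 218.7*I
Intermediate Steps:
v(Y) = 3*Y (v(Y) = 2*Y + Y = 3*Y)
E(k) = 2 (E(k) = (k + 3*k)/(k + k) = (4*k)/((2*k)) = (4*k)*(1/(2*k)) = 2)
sqrt(E(-103) - 47830) = sqrt(2 - 47830) = sqrt(-47828) = 2*I*sqrt(11957)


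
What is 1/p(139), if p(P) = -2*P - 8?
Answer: -1/286 ≈ -0.0034965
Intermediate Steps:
p(P) = -8 - 2*P
1/p(139) = 1/(-8 - 2*139) = 1/(-8 - 278) = 1/(-286) = -1/286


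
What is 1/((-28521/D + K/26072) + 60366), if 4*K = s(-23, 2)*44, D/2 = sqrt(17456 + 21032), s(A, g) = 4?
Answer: 98706662504565616/5958517915640191589167 + 1211695404804*sqrt(9622)/5958517915640191589167 ≈ 1.6586e-5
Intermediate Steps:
D = 4*sqrt(9622) (D = 2*sqrt(17456 + 21032) = 2*sqrt(38488) = 2*(2*sqrt(9622)) = 4*sqrt(9622) ≈ 392.37)
K = 44 (K = (4*44)/4 = (1/4)*176 = 44)
1/((-28521/D + K/26072) + 60366) = 1/((-28521*sqrt(9622)/38488 + 44/26072) + 60366) = 1/((-28521*sqrt(9622)/38488 + 44*(1/26072)) + 60366) = 1/((-28521*sqrt(9622)/38488 + 11/6518) + 60366) = 1/((11/6518 - 28521*sqrt(9622)/38488) + 60366) = 1/(393465599/6518 - 28521*sqrt(9622)/38488)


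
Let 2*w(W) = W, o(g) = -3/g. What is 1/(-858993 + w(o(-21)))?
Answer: -14/12025901 ≈ -1.1642e-6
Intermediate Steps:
w(W) = W/2
1/(-858993 + w(o(-21))) = 1/(-858993 + (-3/(-21))/2) = 1/(-858993 + (-3*(-1/21))/2) = 1/(-858993 + (1/2)*(1/7)) = 1/(-858993 + 1/14) = 1/(-12025901/14) = -14/12025901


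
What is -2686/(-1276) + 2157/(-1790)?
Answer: 256951/285505 ≈ 0.89999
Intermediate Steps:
-2686/(-1276) + 2157/(-1790) = -2686*(-1/1276) + 2157*(-1/1790) = 1343/638 - 2157/1790 = 256951/285505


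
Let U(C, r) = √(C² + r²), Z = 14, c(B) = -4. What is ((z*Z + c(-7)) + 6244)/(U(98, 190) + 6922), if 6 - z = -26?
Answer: 11573584/11967095 - 3344*√11426/11967095 ≈ 0.93725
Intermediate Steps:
z = 32 (z = 6 - 1*(-26) = 6 + 26 = 32)
((z*Z + c(-7)) + 6244)/(U(98, 190) + 6922) = ((32*14 - 4) + 6244)/(√(98² + 190²) + 6922) = ((448 - 4) + 6244)/(√(9604 + 36100) + 6922) = (444 + 6244)/(√45704 + 6922) = 6688/(2*√11426 + 6922) = 6688/(6922 + 2*√11426)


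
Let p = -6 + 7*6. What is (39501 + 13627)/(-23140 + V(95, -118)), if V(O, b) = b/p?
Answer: -956304/416579 ≈ -2.2956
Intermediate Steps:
p = 36 (p = -6 + 42 = 36)
V(O, b) = b/36
(39501 + 13627)/(-23140 + V(95, -118)) = (39501 + 13627)/(-23140 + (1/36)*(-118)) = 53128/(-23140 - 59/18) = 53128/(-416579/18) = 53128*(-18/416579) = -956304/416579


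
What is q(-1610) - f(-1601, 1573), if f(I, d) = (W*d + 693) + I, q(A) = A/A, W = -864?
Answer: 1359981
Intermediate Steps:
q(A) = 1
f(I, d) = 693 + I - 864*d (f(I, d) = (-864*d + 693) + I = (693 - 864*d) + I = 693 + I - 864*d)
q(-1610) - f(-1601, 1573) = 1 - (693 - 1601 - 864*1573) = 1 - (693 - 1601 - 1359072) = 1 - 1*(-1359980) = 1 + 1359980 = 1359981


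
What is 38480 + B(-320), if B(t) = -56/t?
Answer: 1539207/40 ≈ 38480.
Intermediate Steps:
38480 + B(-320) = 38480 - 56/(-320) = 38480 - 56*(-1/320) = 38480 + 7/40 = 1539207/40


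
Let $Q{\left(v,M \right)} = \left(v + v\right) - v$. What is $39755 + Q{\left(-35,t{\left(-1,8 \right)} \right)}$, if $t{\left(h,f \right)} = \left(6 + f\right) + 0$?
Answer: $39720$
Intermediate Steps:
$t{\left(h,f \right)} = 6 + f$
$Q{\left(v,M \right)} = v$ ($Q{\left(v,M \right)} = 2 v - v = v$)
$39755 + Q{\left(-35,t{\left(-1,8 \right)} \right)} = 39755 - 35 = 39720$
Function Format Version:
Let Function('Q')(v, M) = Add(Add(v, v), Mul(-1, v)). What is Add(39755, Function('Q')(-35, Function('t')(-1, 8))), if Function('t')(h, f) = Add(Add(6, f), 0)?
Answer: 39720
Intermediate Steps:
Function('t')(h, f) = Add(6, f)
Function('Q')(v, M) = v (Function('Q')(v, M) = Add(Mul(2, v), Mul(-1, v)) = v)
Add(39755, Function('Q')(-35, Function('t')(-1, 8))) = Add(39755, -35) = 39720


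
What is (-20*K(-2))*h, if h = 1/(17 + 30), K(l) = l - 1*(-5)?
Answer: -60/47 ≈ -1.2766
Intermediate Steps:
K(l) = 5 + l (K(l) = l + 5 = 5 + l)
h = 1/47 ≈ 0.021277
(-20*K(-2))*h = -20*(5 - 2)*(1/47) = -20*3*(1/47) = -60*1/47 = -60/47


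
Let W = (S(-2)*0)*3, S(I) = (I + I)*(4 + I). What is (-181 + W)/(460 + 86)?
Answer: -181/546 ≈ -0.33150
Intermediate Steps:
S(I) = 2*I*(4 + I) (S(I) = (2*I)*(4 + I) = 2*I*(4 + I))
W = 0 (W = ((2*(-2)*(4 - 2))*0)*3 = ((2*(-2)*2)*0)*3 = -8*0*3 = 0*3 = 0)
(-181 + W)/(460 + 86) = (-181 + 0)/(460 + 86) = -181/546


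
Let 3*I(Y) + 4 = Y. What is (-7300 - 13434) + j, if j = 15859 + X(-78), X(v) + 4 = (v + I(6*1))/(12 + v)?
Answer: -482905/99 ≈ -4877.8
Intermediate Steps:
I(Y) = -4/3 + Y/3
X(v) = -4 + (⅔ + v)/(12 + v) (X(v) = -4 + (v + (-4/3 + (6*1)/3))/(12 + v) = -4 + (v + (-4/3 + (⅓)*6))/(12 + v) = -4 + (v + (-4/3 + 2))/(12 + v) = -4 + (v + ⅔)/(12 + v) = -4 + (⅔ + v)/(12 + v))
j = 1569761/99 (j = 15859 + (-142 - 9*(-78))/(3*(12 - 78)) = 15859 + (⅓)*(-142 + 702)/(-66) = 15859 + (⅓)*(-1/66)*560 = 15859 - 280/99 = 1569761/99 ≈ 15856.)
(-7300 - 13434) + j = (-7300 - 13434) + 1569761/99 = -20734 + 1569761/99 = -482905/99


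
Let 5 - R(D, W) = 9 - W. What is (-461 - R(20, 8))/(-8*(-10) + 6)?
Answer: -465/86 ≈ -5.4070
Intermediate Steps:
R(D, W) = -4 + W (R(D, W) = 5 - (9 - W) = 5 + (-9 + W) = -4 + W)
(-461 - R(20, 8))/(-8*(-10) + 6) = (-461 - (-4 + 8))/(-8*(-10) + 6) = (-461 - 1*4)/(80 + 6) = (-461 - 4)/86 = -465*1/86 = -465/86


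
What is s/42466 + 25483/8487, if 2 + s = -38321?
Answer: 756913777/360408942 ≈ 2.1002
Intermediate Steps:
s = -38323 (s = -2 - 38321 = -38323)
s/42466 + 25483/8487 = -38323/42466 + 25483/8487 = 756913777/360408942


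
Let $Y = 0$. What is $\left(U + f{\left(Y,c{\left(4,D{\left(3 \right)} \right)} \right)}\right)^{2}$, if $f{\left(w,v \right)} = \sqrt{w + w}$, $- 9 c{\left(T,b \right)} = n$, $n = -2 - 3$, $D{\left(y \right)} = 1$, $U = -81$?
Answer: $6561$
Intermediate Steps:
$n = -5$
$c{\left(T,b \right)} = \frac{5}{9}$ ($c{\left(T,b \right)} = \left(- \frac{1}{9}\right) \left(-5\right) = \frac{5}{9}$)
$f{\left(w,v \right)} = \sqrt{2} \sqrt{w}$ ($f{\left(w,v \right)} = \sqrt{2 w} = \sqrt{2} \sqrt{w}$)
$\left(U + f{\left(Y,c{\left(4,D{\left(3 \right)} \right)} \right)}\right)^{2} = \left(-81 + \sqrt{2} \sqrt{0}\right)^{2} = \left(-81 + \sqrt{2} \cdot 0\right)^{2} = \left(-81 + 0\right)^{2} = \left(-81\right)^{2} = 6561$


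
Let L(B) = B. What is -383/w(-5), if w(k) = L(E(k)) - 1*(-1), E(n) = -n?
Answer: -383/6 ≈ -63.833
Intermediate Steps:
w(k) = 1 - k (w(k) = -k - 1*(-1) = -k + 1 = 1 - k)
-383/w(-5) = -383/(1 - 1*(-5)) = -383/(1 + 5) = -383/6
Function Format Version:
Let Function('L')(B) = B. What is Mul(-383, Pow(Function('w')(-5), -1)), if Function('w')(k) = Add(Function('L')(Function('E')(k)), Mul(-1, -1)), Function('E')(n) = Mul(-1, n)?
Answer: Rational(-383, 6) ≈ -63.833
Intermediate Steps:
Function('w')(k) = Add(1, Mul(-1, k)) (Function('w')(k) = Add(Mul(-1, k), Mul(-1, -1)) = Add(Mul(-1, k), 1) = Add(1, Mul(-1, k)))
Mul(-383, Pow(Function('w')(-5), -1)) = Mul(-383, Pow(Add(1, Mul(-1, -5)), -1)) = Mul(-383, Pow(Add(1, 5), -1)) = Mul(-383, Pow(6, -1)) = Mul(-383, Rational(1, 6)) = Rational(-383, 6)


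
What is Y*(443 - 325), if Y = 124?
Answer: 14632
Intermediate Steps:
Y*(443 - 325) = 124*(443 - 325) = 124*118 = 14632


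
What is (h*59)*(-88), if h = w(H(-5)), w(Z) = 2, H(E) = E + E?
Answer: -10384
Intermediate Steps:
H(E) = 2*E
h = 2
(h*59)*(-88) = (2*59)*(-88) = 118*(-88) = -10384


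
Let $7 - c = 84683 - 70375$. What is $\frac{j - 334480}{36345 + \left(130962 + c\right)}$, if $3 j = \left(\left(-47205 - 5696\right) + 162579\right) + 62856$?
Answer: $- \frac{415453}{229509} \approx -1.8102$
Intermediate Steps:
$j = \frac{172534}{3}$ ($j = \frac{\left(\left(-47205 - 5696\right) + 162579\right) + 62856}{3} = \frac{\left(-52901 + 162579\right) + 62856}{3} = \frac{109678 + 62856}{3} = \frac{1}{3} \cdot 172534 = \frac{172534}{3} \approx 57511.0$)
$c = -14301$ ($c = 7 - \left(84683 - 70375\right) = 7 - 14308 = -14301$)
$\frac{j - 334480}{36345 + \left(130962 + c\right)} = \frac{\frac{172534}{3} - 334480}{36345 + \left(130962 - 14301\right)} = - \frac{830906}{3 \left(36345 + 116661\right)} = - \frac{830906}{3 \cdot 153006} = \left(- \frac{830906}{3}\right) \frac{1}{153006} = - \frac{415453}{229509}$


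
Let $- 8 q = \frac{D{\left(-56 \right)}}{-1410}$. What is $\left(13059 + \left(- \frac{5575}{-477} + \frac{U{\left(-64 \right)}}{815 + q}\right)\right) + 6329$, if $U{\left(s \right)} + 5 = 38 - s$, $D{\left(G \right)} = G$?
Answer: $\frac{10633833510383}{548141211} \approx 19400.0$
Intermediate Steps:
$U{\left(s \right)} = 33 - s$ ($U{\left(s \right)} = -5 - \left(-38 + s\right) = 33 - s$)
$q = - \frac{7}{1410}$ ($q = - \frac{\left(-56\right) \frac{1}{-1410}}{8} = - \frac{\left(-56\right) \left(- \frac{1}{1410}\right)}{8} = \left(- \frac{1}{8}\right) \frac{28}{705} = - \frac{7}{1410} \approx -0.0049645$)
$\left(13059 + \left(- \frac{5575}{-477} + \frac{U{\left(-64 \right)}}{815 + q}\right)\right) + 6329 = \left(13059 + \left(- \frac{5575}{-477} + \frac{33 - -64}{815 - \frac{7}{1410}}\right)\right) + 6329 = \left(13059 + \left(\left(-5575\right) \left(- \frac{1}{477}\right) + \frac{33 + 64}{\frac{1149143}{1410}}\right)\right) + 6329 = \left(13059 + \left(\frac{5575}{477} + 97 \cdot \frac{1410}{1149143}\right)\right) + 6329 = \left(13059 + \left(\frac{5575}{477} + \frac{136770}{1149143}\right)\right) + 6329 = \left(13059 + \frac{6471711515}{548141211}\right) + 6329 = \frac{7164647785964}{548141211} + 6329 = \frac{10633833510383}{548141211}$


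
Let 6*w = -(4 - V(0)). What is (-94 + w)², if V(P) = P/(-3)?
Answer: 80656/9 ≈ 8961.8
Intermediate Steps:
V(P) = -P/3 (V(P) = P*(-⅓) = -P/3)
w = -⅔ (w = (-(4 - (-1)*0/3))/6 = (-(4 - 1*0))/6 = (-(4 + 0))/6 = (-1*4)/6 = (⅙)*(-4) = -⅔ ≈ -0.66667)
(-94 + w)² = (-94 - ⅔)² = (-284/3)² = 80656/9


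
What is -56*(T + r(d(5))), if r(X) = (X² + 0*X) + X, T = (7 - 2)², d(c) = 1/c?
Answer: -35336/25 ≈ -1413.4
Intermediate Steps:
d(c) = 1/c
T = 25 (T = 5² = 25)
r(X) = X + X² (r(X) = (X² + 0) + X = X² + X = X + X²)
-56*(T + r(d(5))) = -56*(25 + (1 + 1/5)/5) = -56*(25 + (1 + ⅕)/5) = -56*(25 + (⅕)*(6/5)) = -56*(25 + 6/25) = -56*631/25 = -35336/25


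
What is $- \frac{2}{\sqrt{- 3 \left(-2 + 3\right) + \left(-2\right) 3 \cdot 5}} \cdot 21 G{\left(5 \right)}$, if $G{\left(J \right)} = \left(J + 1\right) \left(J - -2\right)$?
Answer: $\frac{588 i \sqrt{33}}{11} \approx 307.07 i$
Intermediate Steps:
$G{\left(J \right)} = \left(1 + J\right) \left(2 + J\right)$ ($G{\left(J \right)} = \left(1 + J\right) \left(J + 2\right) = \left(1 + J\right) \left(2 + J\right)$)
$- \frac{2}{\sqrt{- 3 \left(-2 + 3\right) + \left(-2\right) 3 \cdot 5}} \cdot 21 G{\left(5 \right)} = - \frac{2}{\sqrt{- 3 \left(-2 + 3\right) + \left(-2\right) 3 \cdot 5}} \cdot 21 \left(2 + 5^{2} + 3 \cdot 5\right) = - \frac{2}{\sqrt{\left(-3\right) 1 - 30}} \cdot 21 \left(2 + 25 + 15\right) = - \frac{2}{\sqrt{-3 - 30}} \cdot 21 \cdot 42 = - \frac{2}{\sqrt{-33}} \cdot 21 \cdot 42 = - \frac{2}{i \sqrt{33}} \cdot 21 \cdot 42 = - 2 \left(- \frac{i \sqrt{33}}{33}\right) 21 \cdot 42 = \frac{2 i \sqrt{33}}{33} \cdot 21 \cdot 42 = \frac{14 i \sqrt{33}}{11} \cdot 42 = \frac{588 i \sqrt{33}}{11}$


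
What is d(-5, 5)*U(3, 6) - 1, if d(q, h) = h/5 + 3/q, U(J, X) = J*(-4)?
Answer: -29/5 ≈ -5.8000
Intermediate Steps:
U(J, X) = -4*J
d(q, h) = 3/q + h/5 (d(q, h) = h*(1/5) + 3/q = h/5 + 3/q = 3/q + h/5)
d(-5, 5)*U(3, 6) - 1 = (3/(-5) + (1/5)*5)*(-4*3) - 1 = (3*(-1/5) + 1)*(-12) - 1 = (-3/5 + 1)*(-12) - 1 = (2/5)*(-12) - 1 = -24/5 - 1 = -29/5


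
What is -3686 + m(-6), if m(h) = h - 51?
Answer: -3743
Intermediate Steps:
m(h) = -51 + h
-3686 + m(-6) = -3686 + (-51 - 6) = -3686 - 57 = -3743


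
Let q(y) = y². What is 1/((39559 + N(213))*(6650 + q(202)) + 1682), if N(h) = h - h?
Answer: 1/1877234468 ≈ 5.3270e-10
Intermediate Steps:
N(h) = 0
1/((39559 + N(213))*(6650 + q(202)) + 1682) = 1/((39559 + 0)*(6650 + 202²) + 1682) = 1/(39559*(6650 + 40804) + 1682) = 1/(39559*47454 + 1682) = 1/(1877232786 + 1682) = 1/1877234468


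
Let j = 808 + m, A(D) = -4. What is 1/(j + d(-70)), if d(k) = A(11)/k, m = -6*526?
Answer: -35/82178 ≈ -0.00042590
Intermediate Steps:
m = -3156
d(k) = -4/k
j = -2348 (j = 808 - 3156 = -2348)
1/(j + d(-70)) = 1/(-2348 - 4/(-70)) = 1/(-2348 - 4*(-1/70)) = 1/(-2348 + 2/35) = 1/(-82178/35) = -35/82178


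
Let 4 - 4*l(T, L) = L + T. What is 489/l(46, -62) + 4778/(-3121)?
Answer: 1502279/15605 ≈ 96.269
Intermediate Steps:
l(T, L) = 1 - L/4 - T/4 (l(T, L) = 1 - (L + T)/4 = 1 + (-L/4 - T/4) = 1 - L/4 - T/4)
489/l(46, -62) + 4778/(-3121) = 489/(1 - 1/4*(-62) - 1/4*46) + 4778/(-3121) = 489/(1 + 31/2 - 23/2) + 4778*(-1/3121) = 489/5 - 4778/3121 = 1502279/15605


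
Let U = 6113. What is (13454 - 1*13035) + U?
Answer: 6532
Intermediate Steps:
(13454 - 1*13035) + U = (13454 - 1*13035) + 6113 = (13454 - 13035) + 6113 = 419 + 6113 = 6532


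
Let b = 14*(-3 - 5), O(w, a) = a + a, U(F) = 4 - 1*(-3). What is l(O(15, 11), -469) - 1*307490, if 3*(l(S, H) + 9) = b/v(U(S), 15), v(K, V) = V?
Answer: -13837567/45 ≈ -3.0750e+5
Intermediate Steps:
U(F) = 7 (U(F) = 4 + 3 = 7)
O(w, a) = 2*a
b = -112 (b = 14*(-8) = -112)
l(S, H) = -517/45 (l(S, H) = -9 + (-112/15)/3 = -9 + (-112*1/15)/3 = -9 + (1/3)*(-112/15) = -9 - 112/45 = -517/45)
l(O(15, 11), -469) - 1*307490 = -517/45 - 1*307490 = -517/45 - 307490 = -13837567/45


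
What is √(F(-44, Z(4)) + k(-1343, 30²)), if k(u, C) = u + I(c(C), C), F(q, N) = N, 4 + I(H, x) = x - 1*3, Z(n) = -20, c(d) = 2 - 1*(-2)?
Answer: I*√470 ≈ 21.679*I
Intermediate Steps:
c(d) = 4 (c(d) = 2 + 2 = 4)
I(H, x) = -7 + x (I(H, x) = -4 + (x - 1*3) = -4 + (x - 3) = -4 + (-3 + x) = -7 + x)
k(u, C) = -7 + C + u (k(u, C) = u + (-7 + C) = -7 + C + u)
√(F(-44, Z(4)) + k(-1343, 30²)) = √(-20 + (-7 + 30² - 1343)) = √(-20 + (-7 + 900 - 1343)) = √(-20 - 450) = √(-470) = I*√470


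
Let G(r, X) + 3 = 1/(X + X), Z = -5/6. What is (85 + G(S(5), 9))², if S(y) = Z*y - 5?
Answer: 2181529/324 ≈ 6733.1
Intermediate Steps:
Z = -⅚ (Z = -5*⅙ = -⅚ ≈ -0.83333)
S(y) = -5 - 5*y/6 (S(y) = -5*y/6 - 5 = -5 - 5*y/6)
G(r, X) = -3 + 1/(2*X) (G(r, X) = -3 + 1/(X + X) = -3 + 1/(2*X))
(85 + G(S(5), 9))² = (85 + (-3 + (½)/9))² = (85 + (-3 + (½)*(⅑)))² = (85 + (-3 + 1/18))² = (85 - 53/18)² = (1477/18)² = 2181529/324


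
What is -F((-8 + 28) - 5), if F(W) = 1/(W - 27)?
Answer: 1/12 ≈ 0.083333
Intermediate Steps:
F(W) = 1/(-27 + W)
-F((-8 + 28) - 5) = -1/(-27 + ((-8 + 28) - 5)) = -1/(-27 + (20 - 5)) = -1/(-27 + 15) = -1/(-12) = -1*(-1/12) = 1/12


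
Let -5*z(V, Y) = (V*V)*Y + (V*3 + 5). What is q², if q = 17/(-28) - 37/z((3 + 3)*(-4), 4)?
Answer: 1079056801/3923268496 ≈ 0.27504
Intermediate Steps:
z(V, Y) = -1 - 3*V/5 - Y*V²/5 (z(V, Y) = -((V*V)*Y + (V*3 + 5))/5 = -(V²*Y + (3*V + 5))/5 = -(Y*V² + (5 + 3*V))/5 = -(5 + 3*V + Y*V²)/5 = -1 - 3*V/5 - Y*V²/5)
q = -32849/62636 (q = 17/(-28) - 37/(-1 - 3*(3 + 3)*(-4)/5 - ⅕*4*((3 + 3)*(-4))²) = 17*(-1/28) - 37/(-1 - 18*(-4)/5 - ⅕*4*(6*(-4))²) = -17/28 - 37/(-1 - ⅗*(-24) - ⅕*4*(-24)²) = -17/28 - 37/(-1 + 72/5 - ⅕*4*576) = -17/28 - 37/(-1 + 72/5 - 2304/5) = -17/28 - 37/(-2237/5) = -17/28 - 37*(-5/2237) = -17/28 + 185/2237 = -32849/62636 ≈ -0.52444)
q² = (-32849/62636)² = 1079056801/3923268496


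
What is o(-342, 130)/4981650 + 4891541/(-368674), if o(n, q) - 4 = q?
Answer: -12183947910167/918302416050 ≈ -13.268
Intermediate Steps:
o(n, q) = 4 + q
o(-342, 130)/4981650 + 4891541/(-368674) = (4 + 130)/4981650 + 4891541/(-368674) = 134*(1/4981650) + 4891541*(-1/368674) = 67/2490825 - 4891541/368674 = -12183947910167/918302416050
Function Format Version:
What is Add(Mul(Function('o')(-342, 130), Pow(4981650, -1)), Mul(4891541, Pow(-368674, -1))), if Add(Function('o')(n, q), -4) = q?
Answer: Rational(-12183947910167, 918302416050) ≈ -13.268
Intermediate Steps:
Function('o')(n, q) = Add(4, q)
Add(Mul(Function('o')(-342, 130), Pow(4981650, -1)), Mul(4891541, Pow(-368674, -1))) = Add(Mul(Add(4, 130), Pow(4981650, -1)), Mul(4891541, Pow(-368674, -1))) = Add(Mul(134, Rational(1, 4981650)), Mul(4891541, Rational(-1, 368674))) = Add(Rational(67, 2490825), Rational(-4891541, 368674)) = Rational(-12183947910167, 918302416050)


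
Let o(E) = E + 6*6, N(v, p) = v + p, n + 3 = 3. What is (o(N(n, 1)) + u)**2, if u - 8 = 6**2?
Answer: 6561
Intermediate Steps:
n = 0 (n = -3 + 3 = 0)
N(v, p) = p + v
o(E) = 36 + E (o(E) = E + 36 = 36 + E)
u = 44 (u = 8 + 6**2 = 8 + 36 = 44)
(o(N(n, 1)) + u)**2 = ((36 + (1 + 0)) + 44)**2 = ((36 + 1) + 44)**2 = (37 + 44)**2 = 81**2 = 6561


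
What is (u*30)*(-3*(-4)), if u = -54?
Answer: -19440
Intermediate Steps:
(u*30)*(-3*(-4)) = (-54*30)*(-3*(-4)) = -1620*12 = -19440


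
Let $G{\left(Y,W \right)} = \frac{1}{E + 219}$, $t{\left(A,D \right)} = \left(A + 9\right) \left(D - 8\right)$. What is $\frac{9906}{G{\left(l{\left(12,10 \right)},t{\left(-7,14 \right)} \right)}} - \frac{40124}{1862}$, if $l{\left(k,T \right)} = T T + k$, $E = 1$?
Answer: $\frac{289846694}{133} \approx 2.1793 \cdot 10^{6}$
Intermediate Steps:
$t{\left(A,D \right)} = \left(-8 + D\right) \left(9 + A\right)$ ($t{\left(A,D \right)} = \left(9 + A\right) \left(-8 + D\right) = \left(-8 + D\right) \left(9 + A\right)$)
$l{\left(k,T \right)} = k + T^{2}$ ($l{\left(k,T \right)} = T^{2} + k = k + T^{2}$)
$G{\left(Y,W \right)} = \frac{1}{220}$ ($G{\left(Y,W \right)} = \frac{1}{1 + 219} = \frac{1}{220}$)
$\frac{9906}{G{\left(l{\left(12,10 \right)},t{\left(-7,14 \right)} \right)}} - \frac{40124}{1862} = 9906 \frac{1}{\frac{1}{220}} - \frac{40124}{1862} = 9906 \cdot 220 - \frac{2866}{133} = 2179320 - \frac{2866}{133} = \frac{289846694}{133}$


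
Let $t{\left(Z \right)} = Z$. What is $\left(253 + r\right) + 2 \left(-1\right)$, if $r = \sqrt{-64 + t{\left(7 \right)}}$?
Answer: $251 + i \sqrt{57} \approx 251.0 + 7.5498 i$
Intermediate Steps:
$r = i \sqrt{57}$ ($r = \sqrt{-64 + 7} = \sqrt{-57} = i \sqrt{57} \approx 7.5498 i$)
$\left(253 + r\right) + 2 \left(-1\right) = \left(253 + i \sqrt{57}\right) + 2 \left(-1\right) = \left(253 + i \sqrt{57}\right) - 2 = 251 + i \sqrt{57}$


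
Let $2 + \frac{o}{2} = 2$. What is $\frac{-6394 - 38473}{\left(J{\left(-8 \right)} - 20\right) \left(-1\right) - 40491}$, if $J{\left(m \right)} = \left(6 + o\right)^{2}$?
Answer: $\frac{44867}{40507} \approx 1.1076$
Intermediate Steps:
$o = 0$ ($o = -4 + 2 \cdot 2 = -4 + 4 = 0$)
$J{\left(m \right)} = 36$ ($J{\left(m \right)} = \left(6 + 0\right)^{2} = 6^{2} = 36$)
$\frac{-6394 - 38473}{\left(J{\left(-8 \right)} - 20\right) \left(-1\right) - 40491} = \frac{-6394 - 38473}{\left(36 - 20\right) \left(-1\right) - 40491} = - \frac{44867}{16 \left(-1\right) - 40491} = - \frac{44867}{-16 - 40491} = - \frac{44867}{-40507} = \left(-44867\right) \left(- \frac{1}{40507}\right) = \frac{44867}{40507}$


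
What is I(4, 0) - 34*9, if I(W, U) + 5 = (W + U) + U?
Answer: -307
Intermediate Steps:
I(W, U) = -5 + W + 2*U (I(W, U) = -5 + ((W + U) + U) = -5 + ((U + W) + U) = -5 + (W + 2*U) = -5 + W + 2*U)
I(4, 0) - 34*9 = (-5 + 4 + 2*0) - 34*9 = (-5 + 4 + 0) - 17*18 = -1 - 306 = -307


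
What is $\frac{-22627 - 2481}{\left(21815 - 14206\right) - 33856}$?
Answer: $\frac{25108}{26247} \approx 0.9566$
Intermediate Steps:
$\frac{-22627 - 2481}{\left(21815 - 14206\right) - 33856} = - \frac{25108}{7609 - 33856} = - \frac{25108}{-26247} = \left(-25108\right) \left(- \frac{1}{26247}\right) = \frac{25108}{26247}$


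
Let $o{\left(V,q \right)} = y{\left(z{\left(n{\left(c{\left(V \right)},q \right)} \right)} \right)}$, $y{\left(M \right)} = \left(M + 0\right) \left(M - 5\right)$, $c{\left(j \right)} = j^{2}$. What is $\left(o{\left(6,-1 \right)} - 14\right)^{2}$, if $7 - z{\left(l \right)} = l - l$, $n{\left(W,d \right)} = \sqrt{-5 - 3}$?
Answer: $0$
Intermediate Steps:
$n{\left(W,d \right)} = 2 i \sqrt{2}$ ($n{\left(W,d \right)} = \sqrt{-8} = 2 i \sqrt{2}$)
$z{\left(l \right)} = 7$ ($z{\left(l \right)} = 7 - \left(l - l\right) = 7 - 0 = 7 + 0 = 7$)
$y{\left(M \right)} = M \left(-5 + M\right)$
$o{\left(V,q \right)} = 14$ ($o{\left(V,q \right)} = 7 \left(-5 + 7\right) = 7 \cdot 2 = 14$)
$\left(o{\left(6,-1 \right)} - 14\right)^{2} = \left(14 - 14\right)^{2} = 0^{2} = 0$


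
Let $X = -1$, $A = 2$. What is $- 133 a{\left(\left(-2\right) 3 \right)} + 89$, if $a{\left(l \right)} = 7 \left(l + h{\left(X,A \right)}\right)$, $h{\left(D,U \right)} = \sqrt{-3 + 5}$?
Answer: $5675 - 931 \sqrt{2} \approx 4358.4$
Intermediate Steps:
$h{\left(D,U \right)} = \sqrt{2}$
$a{\left(l \right)} = 7 l + 7 \sqrt{2}$ ($a{\left(l \right)} = 7 \left(l + \sqrt{2}\right) = 7 l + 7 \sqrt{2}$)
$- 133 a{\left(\left(-2\right) 3 \right)} + 89 = - 133 \left(7 \left(\left(-2\right) 3\right) + 7 \sqrt{2}\right) + 89 = - 133 \left(7 \left(-6\right) + 7 \sqrt{2}\right) + 89 = - 133 \left(-42 + 7 \sqrt{2}\right) + 89 = \left(5586 - 931 \sqrt{2}\right) + 89 = 5675 - 931 \sqrt{2}$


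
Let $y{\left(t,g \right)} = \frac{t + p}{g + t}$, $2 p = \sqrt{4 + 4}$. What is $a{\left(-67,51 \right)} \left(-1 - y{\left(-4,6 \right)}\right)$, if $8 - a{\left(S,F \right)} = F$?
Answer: $-43 + \frac{43 \sqrt{2}}{2} \approx -12.594$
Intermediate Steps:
$p = \sqrt{2}$ ($p = \frac{\sqrt{4 + 4}}{2} = \frac{\sqrt{8}}{2} = \frac{2 \sqrt{2}}{2} = \sqrt{2} \approx 1.4142$)
$a{\left(S,F \right)} = 8 - F$
$y{\left(t,g \right)} = \frac{t + \sqrt{2}}{g + t}$
$a{\left(-67,51 \right)} \left(-1 - y{\left(-4,6 \right)}\right) = \left(8 - 51\right) \left(-1 - \frac{-4 + \sqrt{2}}{6 - 4}\right) = \left(8 - 51\right) \left(-1 - \frac{-4 + \sqrt{2}}{2}\right) = - 43 \left(-1 - \frac{-4 + \sqrt{2}}{2}\right) = - 43 \left(-1 - \left(-2 + \frac{\sqrt{2}}{2}\right)\right) = - 43 \left(-1 + \left(2 - \frac{\sqrt{2}}{2}\right)\right) = - 43 \left(1 - \frac{\sqrt{2}}{2}\right) = -43 + \frac{43 \sqrt{2}}{2}$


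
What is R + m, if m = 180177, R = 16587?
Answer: 196764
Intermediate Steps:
R + m = 16587 + 180177 = 196764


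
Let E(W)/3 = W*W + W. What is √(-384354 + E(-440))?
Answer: √195126 ≈ 441.73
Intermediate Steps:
E(W) = 3*W + 3*W² (E(W) = 3*(W*W + W) = 3*(W² + W) = 3*(W + W²) = 3*W + 3*W²)
√(-384354 + E(-440)) = √(-384354 + 3*(-440)*(1 - 440)) = √(-384354 + 3*(-440)*(-439)) = √(-384354 + 579480) = √195126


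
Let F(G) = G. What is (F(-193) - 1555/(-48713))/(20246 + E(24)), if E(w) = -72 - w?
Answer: -4700027/490783475 ≈ -0.0095766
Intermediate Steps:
(F(-193) - 1555/(-48713))/(20246 + E(24)) = (-193 - 1555/(-48713))/(20246 + (-72 - 1*24)) = (-193 - 1555*(-1/48713))/(20246 + (-72 - 24)) = (-193 + 1555/48713)/(20246 - 96) = -9400054/48713/20150 = -9400054/48713*1/20150 = -4700027/490783475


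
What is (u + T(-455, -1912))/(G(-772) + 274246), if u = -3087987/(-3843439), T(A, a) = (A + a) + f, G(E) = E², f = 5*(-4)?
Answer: -4585600453/1672337960485 ≈ -0.0027420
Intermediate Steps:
f = -20
T(A, a) = -20 + A + a (T(A, a) = (A + a) - 20 = -20 + A + a)
u = 3087987/3843439 (u = -3087987*(-1/3843439) = 3087987/3843439 ≈ 0.80344)
(u + T(-455, -1912))/(G(-772) + 274246) = (3087987/3843439 + (-20 - 455 - 1912))/((-772)² + 274246) = (3087987/3843439 - 2387)/(595984 + 274246) = -9171200906/3843439/870230 = -9171200906/3843439*1/870230 = -4585600453/1672337960485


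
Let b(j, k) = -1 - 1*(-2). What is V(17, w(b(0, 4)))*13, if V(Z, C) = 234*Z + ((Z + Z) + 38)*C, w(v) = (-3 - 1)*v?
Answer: 47970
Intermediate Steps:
b(j, k) = 1 (b(j, k) = -1 + 2 = 1)
w(v) = -4*v
V(Z, C) = 234*Z + C*(38 + 2*Z) (V(Z, C) = 234*Z + (2*Z + 38)*C = 234*Z + (38 + 2*Z)*C = 234*Z + C*(38 + 2*Z))
V(17, w(b(0, 4)))*13 = (38*(-4*1) + 234*17 + 2*(-4*1)*17)*13 = (38*(-4) + 3978 + 2*(-4)*17)*13 = (-152 + 3978 - 136)*13 = 3690*13 = 47970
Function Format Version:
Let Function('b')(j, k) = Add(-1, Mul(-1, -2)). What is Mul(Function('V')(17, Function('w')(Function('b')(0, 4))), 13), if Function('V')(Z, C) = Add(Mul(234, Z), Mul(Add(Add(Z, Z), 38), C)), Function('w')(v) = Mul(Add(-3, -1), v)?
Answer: 47970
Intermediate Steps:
Function('b')(j, k) = 1 (Function('b')(j, k) = Add(-1, 2) = 1)
Function('w')(v) = Mul(-4, v)
Function('V')(Z, C) = Add(Mul(234, Z), Mul(C, Add(38, Mul(2, Z)))) (Function('V')(Z, C) = Add(Mul(234, Z), Mul(Add(Mul(2, Z), 38), C)) = Add(Mul(234, Z), Mul(Add(38, Mul(2, Z)), C)) = Add(Mul(234, Z), Mul(C, Add(38, Mul(2, Z)))))
Mul(Function('V')(17, Function('w')(Function('b')(0, 4))), 13) = Mul(Add(Mul(38, Mul(-4, 1)), Mul(234, 17), Mul(2, Mul(-4, 1), 17)), 13) = Mul(Add(Mul(38, -4), 3978, Mul(2, -4, 17)), 13) = Mul(Add(-152, 3978, -136), 13) = Mul(3690, 13) = 47970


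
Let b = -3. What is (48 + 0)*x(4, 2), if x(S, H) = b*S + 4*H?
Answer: -192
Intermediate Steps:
x(S, H) = -3*S + 4*H
(48 + 0)*x(4, 2) = (48 + 0)*(-3*4 + 4*2) = 48*(-12 + 8) = 48*(-4) = -192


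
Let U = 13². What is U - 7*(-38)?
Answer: 435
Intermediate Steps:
U = 169
U - 7*(-38) = 169 - 7*(-38) = 169 + 266 = 435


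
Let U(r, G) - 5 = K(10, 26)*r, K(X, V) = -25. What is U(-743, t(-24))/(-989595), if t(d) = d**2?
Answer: -3716/197919 ≈ -0.018775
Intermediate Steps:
U(r, G) = 5 - 25*r
U(-743, t(-24))/(-989595) = (5 - 25*(-743))/(-989595) = (5 + 18575)*(-1/989595) = 18580*(-1/989595) = -3716/197919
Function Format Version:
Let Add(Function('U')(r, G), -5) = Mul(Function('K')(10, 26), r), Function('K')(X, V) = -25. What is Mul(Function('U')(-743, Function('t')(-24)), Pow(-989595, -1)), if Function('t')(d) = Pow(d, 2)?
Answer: Rational(-3716, 197919) ≈ -0.018775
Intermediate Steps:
Function('U')(r, G) = Add(5, Mul(-25, r))
Mul(Function('U')(-743, Function('t')(-24)), Pow(-989595, -1)) = Mul(Add(5, Mul(-25, -743)), Pow(-989595, -1)) = Mul(Add(5, 18575), Rational(-1, 989595)) = Mul(18580, Rational(-1, 989595)) = Rational(-3716, 197919)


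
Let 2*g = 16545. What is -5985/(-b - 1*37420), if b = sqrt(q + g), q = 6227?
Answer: 447917400/2800483801 - 5985*sqrt(57998)/2800483801 ≈ 0.15943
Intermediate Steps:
g = 16545/2 (g = (1/2)*16545 = 16545/2 ≈ 8272.5)
b = sqrt(57998)/2 (b = sqrt(6227 + 16545/2) = sqrt(28999/2) = sqrt(57998)/2 ≈ 120.41)
-5985/(-b - 1*37420) = -5985/(-sqrt(57998)/2 - 1*37420) = -5985/(-sqrt(57998)/2 - 37420) = -5985/(-37420 - sqrt(57998)/2)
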